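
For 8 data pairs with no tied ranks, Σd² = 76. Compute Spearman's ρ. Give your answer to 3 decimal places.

0.095

ρ = 1 − 6Σd² / [n(n²−1)] = 1 − 6×76 / (8×63)
  = 1 − 456/504 = 1 − 0.9048 ≈ 0.095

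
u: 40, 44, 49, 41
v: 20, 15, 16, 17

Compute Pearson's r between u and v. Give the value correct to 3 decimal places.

-0.649

n = 4, Σu = 174, Σv = 68, Σu² = 7618, Σv² = 1170, Σuv = 2941
nΣuv − ΣuΣv = 11764 − 11832 = -68
nΣu² − (Σu)² = 30472 − 30276 = 196; nΣv² − (Σv)² = 4680 − 4624 = 56
r = -68 / √(196 × 56) = -68 / 104.7664 ≈ -0.649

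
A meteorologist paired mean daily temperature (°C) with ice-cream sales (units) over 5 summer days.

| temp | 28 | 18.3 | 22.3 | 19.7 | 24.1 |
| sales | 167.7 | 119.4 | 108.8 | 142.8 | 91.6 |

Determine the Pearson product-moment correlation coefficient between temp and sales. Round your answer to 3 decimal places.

0.348

n = 5, Σx = 112.4, Σy = 630.3, Σx² = 2585.08, Σy² = 82999.49, Σxy = 14327.58
nΣxy − ΣxΣy = 71637.9 − 70845.72 = 792.18
nΣx² − (Σx)² = 12925.4 − 12633.76 = 291.64; nΣy² − (Σy)² = 414997.45 − 397278.09 = 17719.36
r = 792.18 / √(291.64 × 17719.36) = 792.18 / 2273.2519 ≈ 0.348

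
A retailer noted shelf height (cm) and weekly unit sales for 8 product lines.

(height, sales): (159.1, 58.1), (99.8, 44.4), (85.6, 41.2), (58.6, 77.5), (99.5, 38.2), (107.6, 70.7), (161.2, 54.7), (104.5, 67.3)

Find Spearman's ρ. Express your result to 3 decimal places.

Rank height: 7, 4, 2, 1, 3, 6, 8, 5
Rank sales: 5, 3, 2, 8, 1, 7, 4, 6
d = rank(height) − rank(sales): 2, 1, 0, -7, 2, -1, 4, -1; Σd² = 76
ρ = 1 − 6Σd² / [n(n²−1)] = 1 − 6×76 / (8×63) = 1 − 456/504 ≈ 0.095

0.095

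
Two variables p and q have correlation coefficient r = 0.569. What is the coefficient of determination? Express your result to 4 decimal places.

r² = (0.569)² = 0.3238

0.3238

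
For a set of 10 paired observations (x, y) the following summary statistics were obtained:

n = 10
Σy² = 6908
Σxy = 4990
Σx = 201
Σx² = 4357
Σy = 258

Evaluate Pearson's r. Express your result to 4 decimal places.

r = (nΣxy − ΣxΣy) / √[(nΣx² − (Σx)²)(nΣy² − (Σy)²)]
Numerator: 10×4990 − 201×258 = -1958
Denominator: √[(43570 − 40401)(69080 − 66564)] = √[3169 × 2516] = 2823.6862
r = -1958 / 2823.6862 ≈ -0.6934

-0.6934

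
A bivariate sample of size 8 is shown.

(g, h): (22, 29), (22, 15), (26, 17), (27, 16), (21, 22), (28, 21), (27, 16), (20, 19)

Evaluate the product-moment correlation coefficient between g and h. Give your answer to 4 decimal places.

-0.3432

n = 8, Σg = 193, Σh = 155, Σg² = 4727, Σh² = 3153, Σgh = 3704
nΣgh − ΣgΣh = 29632 − 29915 = -283
nΣg² − (Σg)² = 37816 − 37249 = 567; nΣh² − (Σh)² = 25224 − 24025 = 1199
r = -283 / √(567 × 1199) = -283 / 824.5199 ≈ -0.3432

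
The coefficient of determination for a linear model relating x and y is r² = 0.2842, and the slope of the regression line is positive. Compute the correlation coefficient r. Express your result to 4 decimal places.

0.5331

|r| = √0.2842 = 0.5331
The association is positive, so r = 0.5331.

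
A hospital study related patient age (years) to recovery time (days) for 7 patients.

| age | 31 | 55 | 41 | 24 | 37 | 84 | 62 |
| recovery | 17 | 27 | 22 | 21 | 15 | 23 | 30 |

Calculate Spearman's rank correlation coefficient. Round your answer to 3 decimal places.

0.750

Rank age: 2, 5, 4, 1, 3, 7, 6
Rank recovery: 2, 6, 4, 3, 1, 5, 7
d = rank(age) − rank(recovery): 0, -1, 0, -2, 2, 2, -1; Σd² = 14
ρ = 1 − 6Σd² / [n(n²−1)] = 1 − 6×14 / (7×48) = 1 − 84/336 ≈ 0.750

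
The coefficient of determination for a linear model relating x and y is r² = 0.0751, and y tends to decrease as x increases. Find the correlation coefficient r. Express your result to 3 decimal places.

-0.274

|r| = √0.0751 = 0.274
The association is negative, so r = −0.274.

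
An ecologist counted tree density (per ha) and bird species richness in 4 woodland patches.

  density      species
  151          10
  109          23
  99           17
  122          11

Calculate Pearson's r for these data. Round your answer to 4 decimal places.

-0.7197

n = 4, Σx = 481, Σy = 61, Σx² = 59367, Σy² = 1039, Σxy = 7042
nΣxy − ΣxΣy = 28168 − 29341 = -1173
nΣx² − (Σx)² = 237468 − 231361 = 6107; nΣy² − (Σy)² = 4156 − 3721 = 435
r = -1173 / √(6107 × 435) = -1173 / 1629.8911 ≈ -0.7197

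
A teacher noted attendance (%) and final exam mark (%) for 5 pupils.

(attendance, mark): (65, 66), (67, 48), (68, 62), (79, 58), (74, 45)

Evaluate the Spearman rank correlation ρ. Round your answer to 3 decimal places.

Rank attendance: 1, 2, 3, 5, 4
Rank mark: 5, 2, 4, 3, 1
d = rank(attendance) − rank(mark): -4, 0, -1, 2, 3; Σd² = 30
ρ = 1 − 6Σd² / [n(n²−1)] = 1 − 6×30 / (5×24) = 1 − 180/120 ≈ -0.500

-0.500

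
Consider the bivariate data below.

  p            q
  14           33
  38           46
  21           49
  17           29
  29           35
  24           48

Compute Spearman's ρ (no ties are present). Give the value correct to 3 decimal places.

0.429

Rank p: 1, 6, 3, 2, 5, 4
Rank q: 2, 4, 6, 1, 3, 5
d = rank(p) − rank(q): -1, 2, -3, 1, 2, -1; Σd² = 20
ρ = 1 − 6Σd² / [n(n²−1)] = 1 − 6×20 / (6×35) = 1 − 120/210 ≈ 0.429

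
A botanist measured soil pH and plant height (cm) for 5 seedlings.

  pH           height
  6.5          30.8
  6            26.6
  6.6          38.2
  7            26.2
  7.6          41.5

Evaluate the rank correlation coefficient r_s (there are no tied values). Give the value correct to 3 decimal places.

Rank pH: 2, 1, 3, 4, 5
Rank height: 3, 2, 4, 1, 5
d = rank(pH) − rank(height): -1, -1, -1, 3, 0; Σd² = 12
ρ = 1 − 6Σd² / [n(n²−1)] = 1 − 6×12 / (5×24) = 1 − 72/120 ≈ 0.400

0.400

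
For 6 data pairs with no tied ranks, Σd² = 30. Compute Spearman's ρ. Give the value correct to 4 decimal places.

ρ = 1 − 6Σd² / [n(n²−1)] = 1 − 6×30 / (6×35)
  = 1 − 180/210 = 1 − 0.85714 ≈ 0.1429

0.1429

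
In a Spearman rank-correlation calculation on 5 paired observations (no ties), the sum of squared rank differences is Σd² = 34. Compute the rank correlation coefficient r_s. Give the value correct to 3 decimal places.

-0.700

ρ = 1 − 6Σd² / [n(n²−1)] = 1 − 6×34 / (5×24)
  = 1 − 204/120 = 1 − 1.7000 ≈ -0.700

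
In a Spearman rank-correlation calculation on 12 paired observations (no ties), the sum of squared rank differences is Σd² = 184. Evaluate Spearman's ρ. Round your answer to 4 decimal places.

ρ = 1 − 6Σd² / [n(n²−1)] = 1 − 6×184 / (12×143)
  = 1 − 1104/1716 = 1 − 0.64336 ≈ 0.3566

0.3566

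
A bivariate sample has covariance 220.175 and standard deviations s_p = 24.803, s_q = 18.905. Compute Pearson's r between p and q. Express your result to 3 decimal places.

0.470

r = Cov(p,q) / (s_p · s_q) = 220.175 / (24.803 × 18.905)
  = 220.175 / 468.9007 ≈ 0.470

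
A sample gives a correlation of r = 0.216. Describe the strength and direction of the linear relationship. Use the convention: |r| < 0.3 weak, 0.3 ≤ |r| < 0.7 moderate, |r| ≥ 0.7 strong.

weak positive

r = 0.216 > 0 so the relationship is positive.
|r| = 0.216, which falls in the weak range.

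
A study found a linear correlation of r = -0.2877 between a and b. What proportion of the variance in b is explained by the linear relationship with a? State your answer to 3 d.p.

r² = (-0.2877)² = 0.083

0.083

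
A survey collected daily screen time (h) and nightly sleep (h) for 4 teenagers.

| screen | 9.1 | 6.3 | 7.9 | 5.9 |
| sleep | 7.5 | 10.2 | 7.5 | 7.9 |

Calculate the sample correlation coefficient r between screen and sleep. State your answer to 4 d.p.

n = 4, Σx = 29.2, Σy = 33.1, Σx² = 219.72, Σy² = 278.95, Σxy = 238.37
nΣxy − ΣxΣy = 953.48 − 966.52 = -13.04
nΣx² − (Σx)² = 878.88 − 852.64 = 26.24; nΣy² − (Σy)² = 1115.8 − 1095.61 = 20.19
r = -13.04 / √(26.24 × 20.19) = -13.04 / 23.0171 ≈ -0.5665

-0.5665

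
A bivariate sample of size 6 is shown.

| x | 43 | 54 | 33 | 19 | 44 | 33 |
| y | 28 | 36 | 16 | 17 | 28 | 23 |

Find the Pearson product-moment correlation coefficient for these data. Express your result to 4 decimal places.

n = 6, Σx = 226, Σy = 148, Σx² = 9240, Σy² = 3938, Σxy = 5990
nΣxy − ΣxΣy = 35940 − 33448 = 2492
nΣx² − (Σx)² = 55440 − 51076 = 4364; nΣy² − (Σy)² = 23628 − 21904 = 1724
r = 2492 / √(4364 × 1724) = 2492 / 2742.9065 ≈ 0.9085

0.9085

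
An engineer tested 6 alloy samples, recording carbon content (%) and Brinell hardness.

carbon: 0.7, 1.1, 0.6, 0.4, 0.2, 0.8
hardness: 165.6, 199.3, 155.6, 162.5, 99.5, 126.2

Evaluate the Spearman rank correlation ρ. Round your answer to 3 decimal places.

Rank carbon: 4, 6, 3, 2, 1, 5
Rank hardness: 5, 6, 3, 4, 1, 2
d = rank(carbon) − rank(hardness): -1, 0, 0, -2, 0, 3; Σd² = 14
ρ = 1 − 6Σd² / [n(n²−1)] = 1 − 6×14 / (6×35) = 1 − 84/210 ≈ 0.600

0.600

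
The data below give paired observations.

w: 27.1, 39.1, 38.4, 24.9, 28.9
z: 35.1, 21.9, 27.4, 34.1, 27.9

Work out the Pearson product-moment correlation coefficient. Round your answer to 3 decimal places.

n = 5, Σw = 158.4, Σz = 146.4, Σw² = 5193, Σz² = 4403.6, Σwz = 4515.06
nΣwz − ΣwΣz = 22575.3 − 23189.76 = -614.46
nΣw² − (Σw)² = 25965 − 25090.56 = 874.44; nΣz² − (Σz)² = 22018 − 21432.96 = 585.04
r = -614.46 / √(874.44 × 585.04) = -614.46 / 715.2499 ≈ -0.859

-0.859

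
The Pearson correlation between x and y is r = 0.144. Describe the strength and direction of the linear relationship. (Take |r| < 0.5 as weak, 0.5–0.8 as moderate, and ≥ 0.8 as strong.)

weak positive

r = 0.144 > 0 so the relationship is positive.
|r| = 0.144, which falls in the weak range.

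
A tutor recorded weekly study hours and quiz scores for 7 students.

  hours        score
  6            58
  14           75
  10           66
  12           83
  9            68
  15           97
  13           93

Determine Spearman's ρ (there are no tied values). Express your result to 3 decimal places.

0.857

Rank hours: 1, 6, 3, 4, 2, 7, 5
Rank score: 1, 4, 2, 5, 3, 7, 6
d = rank(hours) − rank(score): 0, 2, 1, -1, -1, 0, -1; Σd² = 8
ρ = 1 − 6Σd² / [n(n²−1)] = 1 − 6×8 / (7×48) = 1 − 48/336 ≈ 0.857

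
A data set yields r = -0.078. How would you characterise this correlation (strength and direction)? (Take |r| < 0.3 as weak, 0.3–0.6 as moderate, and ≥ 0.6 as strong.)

r = -0.078 < 0 so the relationship is negative.
|r| = 0.078, which falls in the weak range.

weak negative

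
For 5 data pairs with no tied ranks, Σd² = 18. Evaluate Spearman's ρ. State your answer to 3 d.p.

ρ = 1 − 6Σd² / [n(n²−1)] = 1 − 6×18 / (5×24)
  = 1 − 108/120 = 1 − 0.9000 ≈ 0.100

0.100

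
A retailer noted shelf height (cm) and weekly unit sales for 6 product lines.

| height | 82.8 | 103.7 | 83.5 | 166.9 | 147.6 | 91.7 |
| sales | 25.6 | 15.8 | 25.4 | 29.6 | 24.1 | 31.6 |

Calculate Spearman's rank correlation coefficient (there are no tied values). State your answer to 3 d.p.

Rank height: 1, 4, 2, 6, 5, 3
Rank sales: 4, 1, 3, 5, 2, 6
d = rank(height) − rank(sales): -3, 3, -1, 1, 3, -3; Σd² = 38
ρ = 1 − 6Σd² / [n(n²−1)] = 1 − 6×38 / (6×35) = 1 − 228/210 ≈ -0.086

-0.086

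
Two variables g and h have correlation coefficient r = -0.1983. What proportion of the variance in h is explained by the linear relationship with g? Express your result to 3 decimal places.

0.039

r² = (-0.1983)² = 0.039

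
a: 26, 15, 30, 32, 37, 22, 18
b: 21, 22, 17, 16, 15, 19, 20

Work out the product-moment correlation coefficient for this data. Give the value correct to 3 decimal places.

n = 7, Σa = 180, Σb = 130, Σa² = 5002, Σb² = 2456, Σab = 3231
nΣab − ΣaΣb = 22617 − 23400 = -783
nΣa² − (Σa)² = 35014 − 32400 = 2614; nΣb² − (Σb)² = 17192 − 16900 = 292
r = -783 / √(2614 × 292) = -783 / 873.6636 ≈ -0.896

-0.896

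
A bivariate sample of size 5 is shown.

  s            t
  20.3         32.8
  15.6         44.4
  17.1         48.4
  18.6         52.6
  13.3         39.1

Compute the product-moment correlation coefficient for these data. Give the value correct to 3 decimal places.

n = 5, Σs = 84.9, Σt = 217.3, Σs² = 1470.71, Σt² = 9685.33, Σst = 3684.51
nΣst − ΣsΣt = 18422.55 − 18448.77 = -26.22
nΣs² − (Σs)² = 7353.55 − 7208.01 = 145.54; nΣt² − (Σt)² = 48426.65 − 47219.29 = 1207.36
r = -26.22 / √(145.54 × 1207.36) = -26.22 / 419.1887 ≈ -0.063

-0.063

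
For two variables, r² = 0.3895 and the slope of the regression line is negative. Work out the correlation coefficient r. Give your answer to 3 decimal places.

-0.624

|r| = √0.3895 = 0.624
The association is negative, so r = −0.624.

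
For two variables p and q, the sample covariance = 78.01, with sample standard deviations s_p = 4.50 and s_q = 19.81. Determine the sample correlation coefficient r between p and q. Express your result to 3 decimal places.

r = Cov(p,q) / (s_p · s_q) = 78.01 / (4.50 × 19.81)
  = 78.01 / 89.1450 ≈ 0.875

0.875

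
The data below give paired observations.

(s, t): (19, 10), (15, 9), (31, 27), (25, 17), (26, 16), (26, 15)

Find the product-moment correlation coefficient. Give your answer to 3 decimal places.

0.915

n = 6, Σs = 142, Σt = 94, Σs² = 3524, Σt² = 1680, Σst = 2393
nΣst − ΣsΣt = 14358 − 13348 = 1010
nΣs² − (Σs)² = 21144 − 20164 = 980; nΣt² − (Σt)² = 10080 − 8836 = 1244
r = 1010 / √(980 × 1244) = 1010 / 1104.1377 ≈ 0.915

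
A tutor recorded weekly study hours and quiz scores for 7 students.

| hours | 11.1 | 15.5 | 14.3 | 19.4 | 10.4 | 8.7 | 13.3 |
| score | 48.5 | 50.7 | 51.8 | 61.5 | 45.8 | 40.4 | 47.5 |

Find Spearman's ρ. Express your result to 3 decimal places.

Rank hours: 3, 6, 5, 7, 2, 1, 4
Rank score: 4, 5, 6, 7, 2, 1, 3
d = rank(hours) − rank(score): -1, 1, -1, 0, 0, 0, 1; Σd² = 4
ρ = 1 − 6Σd² / [n(n²−1)] = 1 − 6×4 / (7×48) = 1 − 24/336 ≈ 0.929

0.929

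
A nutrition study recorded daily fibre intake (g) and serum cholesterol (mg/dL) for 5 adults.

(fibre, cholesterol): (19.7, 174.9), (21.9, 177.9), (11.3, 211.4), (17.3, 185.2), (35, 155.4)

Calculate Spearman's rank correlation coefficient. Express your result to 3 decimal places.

-0.900

Rank fibre: 3, 4, 1, 2, 5
Rank cholesterol: 2, 3, 5, 4, 1
d = rank(fibre) − rank(cholesterol): 1, 1, -4, -2, 4; Σd² = 38
ρ = 1 − 6Σd² / [n(n²−1)] = 1 − 6×38 / (5×24) = 1 − 228/120 ≈ -0.900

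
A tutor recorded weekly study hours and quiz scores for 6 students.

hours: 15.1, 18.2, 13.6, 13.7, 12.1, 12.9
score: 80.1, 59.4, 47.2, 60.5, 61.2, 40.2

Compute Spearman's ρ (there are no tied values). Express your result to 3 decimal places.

0.200

Rank hours: 5, 6, 3, 4, 1, 2
Rank score: 6, 3, 2, 4, 5, 1
d = rank(hours) − rank(score): -1, 3, 1, 0, -4, 1; Σd² = 28
ρ = 1 − 6Σd² / [n(n²−1)] = 1 − 6×28 / (6×35) = 1 − 168/210 ≈ 0.200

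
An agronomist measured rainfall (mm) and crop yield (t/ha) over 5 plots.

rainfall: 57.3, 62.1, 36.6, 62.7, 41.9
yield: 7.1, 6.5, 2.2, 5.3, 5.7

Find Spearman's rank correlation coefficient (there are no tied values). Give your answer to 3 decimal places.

Rank rainfall: 3, 4, 1, 5, 2
Rank yield: 5, 4, 1, 2, 3
d = rank(rainfall) − rank(yield): -2, 0, 0, 3, -1; Σd² = 14
ρ = 1 − 6Σd² / [n(n²−1)] = 1 − 6×14 / (5×24) = 1 − 84/120 ≈ 0.300

0.300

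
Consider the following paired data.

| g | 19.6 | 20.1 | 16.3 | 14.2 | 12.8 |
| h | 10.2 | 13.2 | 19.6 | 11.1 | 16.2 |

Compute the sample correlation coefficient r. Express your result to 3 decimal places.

n = 5, Σg = 83, Σh = 70.3, Σg² = 1419.34, Σh² = 1048.09, Σgh = 1149.7
nΣgh − ΣgΣh = 5748.5 − 5834.9 = -86.4
nΣg² − (Σg)² = 7096.7 − 6889 = 207.7; nΣh² − (Σh)² = 5240.45 − 4942.09 = 298.36
r = -86.4 / √(207.7 × 298.36) = -86.4 / 248.9365 ≈ -0.347

-0.347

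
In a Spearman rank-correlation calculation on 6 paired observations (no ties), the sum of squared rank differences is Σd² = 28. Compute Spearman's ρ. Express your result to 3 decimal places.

0.200

ρ = 1 − 6Σd² / [n(n²−1)] = 1 − 6×28 / (6×35)
  = 1 − 168/210 = 1 − 0.8000 ≈ 0.200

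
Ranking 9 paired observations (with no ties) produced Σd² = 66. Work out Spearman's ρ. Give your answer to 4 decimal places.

0.4500

ρ = 1 − 6Σd² / [n(n²−1)] = 1 − 6×66 / (9×80)
  = 1 − 396/720 = 1 − 0.55000 ≈ 0.4500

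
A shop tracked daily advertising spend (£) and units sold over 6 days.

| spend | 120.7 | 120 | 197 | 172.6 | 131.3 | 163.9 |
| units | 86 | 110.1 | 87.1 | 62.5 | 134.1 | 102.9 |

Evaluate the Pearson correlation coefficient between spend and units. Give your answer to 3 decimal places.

n = 6, Σx = 905.5, Σy = 582.7, Σx² = 141671.15, Σy² = 59581.89, Σxy = 86011.04
nΣxy − ΣxΣy = 516066.24 − 527634.85 = -11568.61
nΣx² − (Σx)² = 850026.9 − 819930.25 = 30096.65; nΣy² − (Σy)² = 357491.34 − 339539.29 = 17952.05
r = -11568.61 / √(30096.65 × 17952.05) = -11568.61 / 23244.2803 ≈ -0.498

-0.498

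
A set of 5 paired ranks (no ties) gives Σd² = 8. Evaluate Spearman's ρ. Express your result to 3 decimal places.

ρ = 1 − 6Σd² / [n(n²−1)] = 1 − 6×8 / (5×24)
  = 1 − 48/120 = 1 − 0.4000 ≈ 0.600

0.600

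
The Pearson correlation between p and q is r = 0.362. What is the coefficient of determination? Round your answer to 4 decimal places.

0.1310

r² = (0.362)² = 0.1310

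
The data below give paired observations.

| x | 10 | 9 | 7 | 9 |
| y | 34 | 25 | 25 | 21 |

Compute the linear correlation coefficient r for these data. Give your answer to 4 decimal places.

0.4937

n = 4, Σx = 35, Σy = 105, Σx² = 311, Σy² = 2847, Σxy = 929
nΣxy − ΣxΣy = 3716 − 3675 = 41
nΣx² − (Σx)² = 1244 − 1225 = 19; nΣy² − (Σy)² = 11388 − 11025 = 363
r = 41 / √(19 × 363) = 41 / 83.0482 ≈ 0.4937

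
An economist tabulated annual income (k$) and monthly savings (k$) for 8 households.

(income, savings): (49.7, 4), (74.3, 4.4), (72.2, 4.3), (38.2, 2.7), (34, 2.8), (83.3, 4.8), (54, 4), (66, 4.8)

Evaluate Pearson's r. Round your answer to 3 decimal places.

n = 8, Σx = 471.7, Σy = 31.8, Σx² = 30029.55, Σy² = 131.06, Σxy = 1967.16
nΣxy − ΣxΣy = 15737.28 − 15000.06 = 737.22
nΣx² − (Σx)² = 240236.4 − 222500.89 = 17735.51; nΣy² − (Σy)² = 1048.48 − 1011.24 = 37.24
r = 737.22 / √(17735.51 × 37.24) = 737.22 / 812.6933 ≈ 0.907

0.907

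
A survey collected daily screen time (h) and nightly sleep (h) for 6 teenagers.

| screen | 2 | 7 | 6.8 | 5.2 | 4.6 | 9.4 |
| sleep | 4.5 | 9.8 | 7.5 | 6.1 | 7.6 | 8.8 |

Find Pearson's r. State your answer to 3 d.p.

n = 6, Σx = 35, Σy = 44.3, Σx² = 235.8, Σy² = 344.95, Σxy = 278
nΣxy − ΣxΣy = 1668 − 1550.5 = 117.5
nΣx² − (Σx)² = 1414.8 − 1225 = 189.8; nΣy² − (Σy)² = 2069.7 − 1962.49 = 107.21
r = 117.5 / √(189.8 × 107.21) = 117.5 / 142.6480 ≈ 0.824

0.824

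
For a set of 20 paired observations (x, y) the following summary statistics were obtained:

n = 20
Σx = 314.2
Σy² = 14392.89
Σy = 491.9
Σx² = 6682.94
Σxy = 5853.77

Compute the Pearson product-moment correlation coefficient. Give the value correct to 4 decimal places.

r = (nΣxy − ΣxΣy) / √[(nΣx² − (Σx)²)(nΣy² − (Σy)²)]
Numerator: 20×5853.77 − 314.2×491.9 = -37479.58
Denominator: √[(133658.8 − 98721.64)(287857.8 − 241965.61)] = √[34937.16 × 45892.19] = 40041.7630
r = -37479.58 / 40041.7630 ≈ -0.9360

-0.9360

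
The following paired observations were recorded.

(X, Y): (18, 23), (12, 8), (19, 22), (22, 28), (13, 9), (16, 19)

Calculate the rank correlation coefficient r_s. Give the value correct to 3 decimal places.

0.943

Rank X: 4, 1, 5, 6, 2, 3
Rank Y: 5, 1, 4, 6, 2, 3
d = rank(X) − rank(Y): -1, 0, 1, 0, 0, 0; Σd² = 2
ρ = 1 − 6Σd² / [n(n²−1)] = 1 − 6×2 / (6×35) = 1 − 12/210 ≈ 0.943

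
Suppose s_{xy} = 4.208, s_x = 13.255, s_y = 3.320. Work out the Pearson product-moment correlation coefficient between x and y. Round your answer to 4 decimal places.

r = Cov(x,y) / (s_x · s_y) = 4.208 / (13.255 × 3.320)
  = 4.208 / 44.0066 ≈ 0.0956

0.0956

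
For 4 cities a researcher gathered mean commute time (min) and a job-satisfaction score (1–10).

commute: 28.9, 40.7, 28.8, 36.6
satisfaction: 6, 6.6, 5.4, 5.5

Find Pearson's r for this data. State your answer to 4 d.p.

0.5870

n = 4, Σx = 135, Σy = 23.5, Σx² = 4660.7, Σy² = 138.97, Σxy = 798.84
nΣxy − ΣxΣy = 3195.36 − 3172.5 = 22.86
nΣx² − (Σx)² = 18642.8 − 18225 = 417.8; nΣy² − (Σy)² = 555.88 − 552.25 = 3.63
r = 22.86 / √(417.8 × 3.63) = 22.86 / 38.9437 ≈ 0.5870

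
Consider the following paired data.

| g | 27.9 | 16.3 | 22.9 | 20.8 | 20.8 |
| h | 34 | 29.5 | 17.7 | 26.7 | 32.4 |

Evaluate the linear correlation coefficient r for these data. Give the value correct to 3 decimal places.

n = 5, Σg = 108.7, Σh = 140.3, Σg² = 2433.79, Σh² = 4102.19, Σgh = 3064.06
nΣgh − ΣgΣh = 15320.3 − 15250.61 = 69.69
nΣg² − (Σg)² = 12168.95 − 11815.69 = 353.26; nΣh² − (Σh)² = 20510.95 − 19684.09 = 826.86
r = 69.69 / √(353.26 × 826.86) = 69.69 / 540.4596 ≈ 0.129

0.129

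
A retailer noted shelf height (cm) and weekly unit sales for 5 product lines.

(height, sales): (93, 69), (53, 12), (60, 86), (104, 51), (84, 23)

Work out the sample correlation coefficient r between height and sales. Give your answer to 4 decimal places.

0.1710

n = 5, Σx = 394, Σy = 241, Σx² = 32930, Σy² = 15431, Σxy = 19449
nΣxy − ΣxΣy = 97245 − 94954 = 2291
nΣx² − (Σx)² = 164650 − 155236 = 9414; nΣy² − (Σy)² = 77155 − 58081 = 19074
r = 2291 / √(9414 × 19074) = 2291 / 13400.0984 ≈ 0.1710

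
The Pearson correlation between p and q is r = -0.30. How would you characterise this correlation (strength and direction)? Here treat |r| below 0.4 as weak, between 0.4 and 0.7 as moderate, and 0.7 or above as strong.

r = -0.30 < 0 so the relationship is negative.
|r| = 0.30, which falls in the weak range.

weak negative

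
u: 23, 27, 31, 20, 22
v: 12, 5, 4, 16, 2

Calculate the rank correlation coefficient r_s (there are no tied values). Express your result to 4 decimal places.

-0.4000

Rank u: 3, 4, 5, 1, 2
Rank v: 4, 3, 2, 5, 1
d = rank(u) − rank(v): -1, 1, 3, -4, 1; Σd² = 28
ρ = 1 − 6Σd² / [n(n²−1)] = 1 − 6×28 / (5×24) = 1 − 168/120 ≈ -0.4000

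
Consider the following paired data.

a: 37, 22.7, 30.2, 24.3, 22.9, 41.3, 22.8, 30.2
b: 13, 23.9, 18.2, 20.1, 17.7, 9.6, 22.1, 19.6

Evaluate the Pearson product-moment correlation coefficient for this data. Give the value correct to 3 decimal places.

n = 8, Σa = 231.4, Σb = 144.2, Σa² = 7048.8, Σb² = 2753.48, Σab = 3959.21
nΣab − ΣaΣb = 31673.68 − 33367.88 = -1694.2
nΣa² − (Σa)² = 56390.4 − 53545.96 = 2844.44; nΣb² − (Σb)² = 22027.84 − 20793.64 = 1234.2
r = -1694.2 / √(2844.44 × 1234.2) = -1694.2 / 1873.6616 ≈ -0.904

-0.904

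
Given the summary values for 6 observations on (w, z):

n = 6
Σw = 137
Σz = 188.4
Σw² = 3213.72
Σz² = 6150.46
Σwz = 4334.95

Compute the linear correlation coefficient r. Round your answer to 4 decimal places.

r = (nΣwz − ΣwΣz) / √[(nΣw² − (Σw)²)(nΣz² − (Σz)²)]
Numerator: 6×4334.95 − 137×188.4 = 198.9
Denominator: √[(19282.32 − 18769)(36902.76 − 35494.56)] = √[513.32 × 1408.2] = 850.2101
r = 198.9 / 850.2101 ≈ 0.2339

0.2339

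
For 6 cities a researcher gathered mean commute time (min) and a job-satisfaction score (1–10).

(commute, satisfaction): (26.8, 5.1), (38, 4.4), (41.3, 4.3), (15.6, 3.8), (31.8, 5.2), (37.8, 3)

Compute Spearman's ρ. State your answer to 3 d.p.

Rank commute: 2, 5, 6, 1, 3, 4
Rank satisfaction: 5, 4, 3, 2, 6, 1
d = rank(commute) − rank(satisfaction): -3, 1, 3, -1, -3, 3; Σd² = 38
ρ = 1 − 6Σd² / [n(n²−1)] = 1 − 6×38 / (6×35) = 1 − 228/210 ≈ -0.086

-0.086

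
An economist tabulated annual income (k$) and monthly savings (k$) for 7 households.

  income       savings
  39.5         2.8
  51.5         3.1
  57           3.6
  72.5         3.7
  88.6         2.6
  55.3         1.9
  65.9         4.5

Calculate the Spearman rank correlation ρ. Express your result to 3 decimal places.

Rank income: 1, 2, 4, 6, 7, 3, 5
Rank savings: 3, 4, 5, 6, 2, 1, 7
d = rank(income) − rank(savings): -2, -2, -1, 0, 5, 2, -2; Σd² = 42
ρ = 1 − 6Σd² / [n(n²−1)] = 1 − 6×42 / (7×48) = 1 − 252/336 ≈ 0.250

0.250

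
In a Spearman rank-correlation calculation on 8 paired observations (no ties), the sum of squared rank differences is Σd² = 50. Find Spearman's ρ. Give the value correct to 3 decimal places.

0.405

ρ = 1 − 6Σd² / [n(n²−1)] = 1 − 6×50 / (8×63)
  = 1 − 300/504 = 1 − 0.5952 ≈ 0.405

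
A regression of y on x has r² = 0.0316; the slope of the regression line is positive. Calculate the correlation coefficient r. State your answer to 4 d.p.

0.1778

|r| = √0.0316 = 0.1778
The association is positive, so r = 0.1778.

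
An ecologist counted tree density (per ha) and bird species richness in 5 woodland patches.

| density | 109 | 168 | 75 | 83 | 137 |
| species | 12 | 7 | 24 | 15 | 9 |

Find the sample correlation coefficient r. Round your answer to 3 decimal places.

n = 5, Σx = 572, Σy = 67, Σx² = 71388, Σy² = 1075, Σxy = 6762
nΣxy − ΣxΣy = 33810 − 38324 = -4514
nΣx² − (Σx)² = 356940 − 327184 = 29756; nΣy² − (Σy)² = 5375 − 4489 = 886
r = -4514 / √(29756 × 886) = -4514 / 5134.5707 ≈ -0.879

-0.879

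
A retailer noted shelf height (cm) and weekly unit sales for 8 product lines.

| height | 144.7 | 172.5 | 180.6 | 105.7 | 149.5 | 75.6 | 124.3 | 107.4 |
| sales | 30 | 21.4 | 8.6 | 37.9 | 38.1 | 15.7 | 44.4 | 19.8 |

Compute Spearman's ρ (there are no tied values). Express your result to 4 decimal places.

-0.0952

Rank height: 5, 7, 8, 2, 6, 1, 4, 3
Rank sales: 5, 4, 1, 6, 7, 2, 8, 3
d = rank(height) − rank(sales): 0, 3, 7, -4, -1, -1, -4, 0; Σd² = 92
ρ = 1 − 6Σd² / [n(n²−1)] = 1 − 6×92 / (8×63) = 1 − 552/504 ≈ -0.0952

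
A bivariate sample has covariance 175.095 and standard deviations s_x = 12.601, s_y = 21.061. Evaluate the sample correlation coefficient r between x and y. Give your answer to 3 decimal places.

0.660

r = Cov(x,y) / (s_x · s_y) = 175.095 / (12.601 × 21.061)
  = 175.095 / 265.3897 ≈ 0.660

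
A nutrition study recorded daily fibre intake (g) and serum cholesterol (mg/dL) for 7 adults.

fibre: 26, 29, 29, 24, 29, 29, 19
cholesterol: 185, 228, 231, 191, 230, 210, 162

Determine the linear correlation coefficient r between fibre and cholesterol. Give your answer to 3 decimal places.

n = 7, Σx = 185, Σy = 1437, Σx² = 4977, Σy² = 299295, Σxy = 38543
nΣxy − ΣxΣy = 269801 − 265845 = 3956
nΣx² − (Σx)² = 34839 − 34225 = 614; nΣy² − (Σy)² = 2095065 − 2064969 = 30096
r = 3956 / √(614 × 30096) = 3956 / 4298.7142 ≈ 0.920

0.920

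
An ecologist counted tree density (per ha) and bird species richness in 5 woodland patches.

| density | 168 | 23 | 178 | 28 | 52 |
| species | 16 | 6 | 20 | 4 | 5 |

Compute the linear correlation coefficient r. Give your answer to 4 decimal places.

n = 5, Σx = 449, Σy = 51, Σx² = 63925, Σy² = 733, Σxy = 6758
nΣxy − ΣxΣy = 33790 − 22899 = 10891
nΣx² − (Σx)² = 319625 − 201601 = 118024; nΣy² − (Σy)² = 3665 − 2601 = 1064
r = 10891 / √(118024 × 1064) = 10891 / 11206.1383 ≈ 0.9719

0.9719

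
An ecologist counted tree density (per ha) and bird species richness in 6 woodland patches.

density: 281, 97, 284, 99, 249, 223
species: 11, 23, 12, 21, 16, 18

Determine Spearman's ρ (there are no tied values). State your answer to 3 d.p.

Rank density: 5, 1, 6, 2, 4, 3
Rank species: 1, 6, 2, 5, 3, 4
d = rank(density) − rank(species): 4, -5, 4, -3, 1, -1; Σd² = 68
ρ = 1 − 6Σd² / [n(n²−1)] = 1 − 6×68 / (6×35) = 1 − 408/210 ≈ -0.943

-0.943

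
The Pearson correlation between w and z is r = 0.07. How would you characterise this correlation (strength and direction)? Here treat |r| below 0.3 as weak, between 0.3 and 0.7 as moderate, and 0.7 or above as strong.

r = 0.07 > 0 so the relationship is positive.
|r| = 0.07, which falls in the weak range.

weak positive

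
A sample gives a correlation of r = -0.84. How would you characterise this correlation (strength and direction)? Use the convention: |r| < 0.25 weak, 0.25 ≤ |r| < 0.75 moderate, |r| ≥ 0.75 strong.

strong negative

r = -0.84 < 0 so the relationship is negative.
|r| = 0.84, which falls in the strong range.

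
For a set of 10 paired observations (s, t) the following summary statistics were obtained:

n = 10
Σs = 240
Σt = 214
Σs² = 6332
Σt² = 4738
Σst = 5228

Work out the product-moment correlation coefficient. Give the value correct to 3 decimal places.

0.306

r = (nΣst − ΣsΣt) / √[(nΣs² − (Σs)²)(nΣt² − (Σt)²)]
Numerator: 10×5228 − 240×214 = 920
Denominator: √[(63320 − 57600)(47380 − 45796)] = √[5720 × 1584] = 3010.0631
r = 920 / 3010.0631 ≈ 0.306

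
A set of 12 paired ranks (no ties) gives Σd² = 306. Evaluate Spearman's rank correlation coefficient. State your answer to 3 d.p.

ρ = 1 − 6Σd² / [n(n²−1)] = 1 − 6×306 / (12×143)
  = 1 − 1836/1716 = 1 − 1.0699 ≈ -0.070

-0.070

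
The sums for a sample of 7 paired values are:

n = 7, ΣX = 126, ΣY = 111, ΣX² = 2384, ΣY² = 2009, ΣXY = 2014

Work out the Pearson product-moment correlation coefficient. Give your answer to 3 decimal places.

0.094

r = (nΣXY − ΣXΣY) / √[(nΣX² − (ΣX)²)(nΣY² − (ΣY)²)]
Numerator: 7×2014 − 126×111 = 112
Denominator: √[(16688 − 15876)(14063 − 12321)] = √[812 × 1742] = 1189.3292
r = 112 / 1189.3292 ≈ 0.094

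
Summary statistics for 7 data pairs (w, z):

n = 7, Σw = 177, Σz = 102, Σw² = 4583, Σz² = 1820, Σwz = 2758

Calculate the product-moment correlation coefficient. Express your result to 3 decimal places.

r = (nΣwz − ΣwΣz) / √[(nΣw² − (Σw)²)(nΣz² − (Σz)²)]
Numerator: 7×2758 − 177×102 = 1252
Denominator: √[(32081 − 31329)(12740 − 10404)] = √[752 × 2336] = 1325.3950
r = 1252 / 1325.3950 ≈ 0.945

0.945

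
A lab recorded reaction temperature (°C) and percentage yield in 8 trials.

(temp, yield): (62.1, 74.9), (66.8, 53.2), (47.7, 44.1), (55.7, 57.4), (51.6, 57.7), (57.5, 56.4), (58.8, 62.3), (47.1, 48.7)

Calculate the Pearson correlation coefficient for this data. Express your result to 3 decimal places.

n = 8, Σx = 447.3, Σy = 454.7, Σx² = 25341.09, Σy² = 26443.05, Σxy = 25683.13
nΣxy − ΣxΣy = 205465.04 − 203387.31 = 2077.73
nΣx² − (Σx)² = 202728.72 − 200077.29 = 2651.43; nΣy² − (Σy)² = 211544.4 − 206752.09 = 4792.31
r = 2077.73 / √(2651.43 × 4792.31) = 2077.73 / 3564.6142 ≈ 0.583

0.583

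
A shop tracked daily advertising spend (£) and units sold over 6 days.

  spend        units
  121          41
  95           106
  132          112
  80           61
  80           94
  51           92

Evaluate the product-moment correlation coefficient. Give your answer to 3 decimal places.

n = 6, Σx = 559, Σy = 506, Σx² = 56491, Σy² = 46482, Σxy = 46907
nΣxy − ΣxΣy = 281442 − 282854 = -1412
nΣx² − (Σx)² = 338946 − 312481 = 26465; nΣy² − (Σy)² = 278892 − 256036 = 22856
r = -1412 / √(26465 × 22856) = -1412 / 24594.3904 ≈ -0.057

-0.057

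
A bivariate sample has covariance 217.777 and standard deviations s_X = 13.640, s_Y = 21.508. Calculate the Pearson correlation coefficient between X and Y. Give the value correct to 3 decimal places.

0.742

r = Cov(X,Y) / (s_X · s_Y) = 217.777 / (13.640 × 21.508)
  = 217.777 / 293.3691 ≈ 0.742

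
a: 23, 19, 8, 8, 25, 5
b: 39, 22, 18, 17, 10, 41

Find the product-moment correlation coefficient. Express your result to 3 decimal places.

-0.193

n = 6, Σa = 88, Σb = 147, Σa² = 1668, Σb² = 4399, Σab = 2050
nΣab − ΣaΣb = 12300 − 12936 = -636
nΣa² − (Σa)² = 10008 − 7744 = 2264; nΣb² − (Σb)² = 26394 − 21609 = 4785
r = -636 / √(2264 × 4785) = -636 / 3291.3888 ≈ -0.193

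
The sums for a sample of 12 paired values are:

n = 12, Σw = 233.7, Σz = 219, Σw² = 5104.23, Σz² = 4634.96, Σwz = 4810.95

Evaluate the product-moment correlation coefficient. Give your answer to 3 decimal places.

r = (nΣwz − ΣwΣz) / √[(nΣw² − (Σw)²)(nΣz² − (Σz)²)]
Numerator: 12×4810.95 − 233.7×219 = 6551.1
Denominator: √[(61250.76 − 54615.69)(55619.52 − 47961)] = √[6635.07 × 7658.52] = 7128.4512
r = 6551.1 / 7128.4512 ≈ 0.919

0.919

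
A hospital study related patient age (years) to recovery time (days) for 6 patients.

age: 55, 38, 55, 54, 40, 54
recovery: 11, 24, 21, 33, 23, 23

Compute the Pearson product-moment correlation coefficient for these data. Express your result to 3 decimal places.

n = 6, Σx = 296, Σy = 135, Σx² = 14926, Σy² = 3285, Σxy = 6616
nΣxy − ΣxΣy = 39696 − 39960 = -264
nΣx² − (Σx)² = 89556 − 87616 = 1940; nΣy² − (Σy)² = 19710 − 18225 = 1485
r = -264 / √(1940 × 1485) = -264 / 1697.3214 ≈ -0.156

-0.156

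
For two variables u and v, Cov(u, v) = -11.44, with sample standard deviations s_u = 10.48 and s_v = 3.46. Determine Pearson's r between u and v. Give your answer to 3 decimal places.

r = Cov(u,v) / (s_u · s_v) = -11.44 / (10.48 × 3.46)
  = -11.44 / 36.2608 ≈ -0.315

-0.315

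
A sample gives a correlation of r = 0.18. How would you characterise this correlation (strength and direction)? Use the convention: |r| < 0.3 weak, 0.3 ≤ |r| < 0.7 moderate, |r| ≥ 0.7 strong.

weak positive

r = 0.18 > 0 so the relationship is positive.
|r| = 0.18, which falls in the weak range.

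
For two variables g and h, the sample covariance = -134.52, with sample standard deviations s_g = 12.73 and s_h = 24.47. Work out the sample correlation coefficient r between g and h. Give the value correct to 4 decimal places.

r = Cov(g,h) / (s_g · s_h) = -134.52 / (12.73 × 24.47)
  = -134.52 / 311.5031 ≈ -0.4318

-0.4318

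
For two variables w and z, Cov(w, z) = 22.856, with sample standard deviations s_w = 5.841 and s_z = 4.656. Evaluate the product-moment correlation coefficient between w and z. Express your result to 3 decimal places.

r = Cov(w,z) / (s_w · s_z) = 22.856 / (5.841 × 4.656)
  = 22.856 / 27.1957 ≈ 0.840

0.840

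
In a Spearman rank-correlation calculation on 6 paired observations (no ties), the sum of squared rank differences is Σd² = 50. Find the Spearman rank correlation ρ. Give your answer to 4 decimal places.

-0.4286

ρ = 1 − 6Σd² / [n(n²−1)] = 1 − 6×50 / (6×35)
  = 1 − 300/210 = 1 − 1.42857 ≈ -0.4286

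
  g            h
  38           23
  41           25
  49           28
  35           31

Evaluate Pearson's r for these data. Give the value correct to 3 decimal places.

-0.067

n = 4, Σg = 163, Σh = 107, Σg² = 6751, Σh² = 2899, Σgh = 4356
nΣgh − ΣgΣh = 17424 − 17441 = -17
nΣg² − (Σg)² = 27004 − 26569 = 435; nΣh² − (Σh)² = 11596 − 11449 = 147
r = -17 / √(435 × 147) = -17 / 252.8735 ≈ -0.067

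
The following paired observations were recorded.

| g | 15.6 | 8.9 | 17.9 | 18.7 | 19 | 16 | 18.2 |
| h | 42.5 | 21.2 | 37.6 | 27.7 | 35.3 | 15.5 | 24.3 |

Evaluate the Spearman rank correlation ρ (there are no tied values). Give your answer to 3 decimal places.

0.179

Rank g: 2, 1, 4, 6, 7, 3, 5
Rank h: 7, 2, 6, 4, 5, 1, 3
d = rank(g) − rank(h): -5, -1, -2, 2, 2, 2, 2; Σd² = 46
ρ = 1 − 6Σd² / [n(n²−1)] = 1 − 6×46 / (7×48) = 1 − 276/336 ≈ 0.179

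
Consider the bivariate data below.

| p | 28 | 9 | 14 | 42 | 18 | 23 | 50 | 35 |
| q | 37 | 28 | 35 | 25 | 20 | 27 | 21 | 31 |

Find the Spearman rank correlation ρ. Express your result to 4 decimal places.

-0.2619

Rank p: 5, 1, 2, 7, 3, 4, 8, 6
Rank q: 8, 5, 7, 3, 1, 4, 2, 6
d = rank(p) − rank(q): -3, -4, -5, 4, 2, 0, 6, 0; Σd² = 106
ρ = 1 − 6Σd² / [n(n²−1)] = 1 − 6×106 / (8×63) = 1 − 636/504 ≈ -0.2619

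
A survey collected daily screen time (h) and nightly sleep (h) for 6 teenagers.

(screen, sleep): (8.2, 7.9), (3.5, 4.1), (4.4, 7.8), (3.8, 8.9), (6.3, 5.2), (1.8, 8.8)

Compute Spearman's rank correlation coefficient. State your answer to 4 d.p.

Rank screen: 6, 2, 4, 3, 5, 1
Rank sleep: 4, 1, 3, 6, 2, 5
d = rank(screen) − rank(sleep): 2, 1, 1, -3, 3, -4; Σd² = 40
ρ = 1 − 6Σd² / [n(n²−1)] = 1 − 6×40 / (6×35) = 1 − 240/210 ≈ -0.1429

-0.1429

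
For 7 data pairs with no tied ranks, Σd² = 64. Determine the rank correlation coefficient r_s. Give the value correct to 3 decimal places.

-0.143

ρ = 1 − 6Σd² / [n(n²−1)] = 1 − 6×64 / (7×48)
  = 1 − 384/336 = 1 − 1.1429 ≈ -0.143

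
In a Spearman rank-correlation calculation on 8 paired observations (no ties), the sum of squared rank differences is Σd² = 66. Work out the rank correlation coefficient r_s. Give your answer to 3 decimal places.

0.214

ρ = 1 − 6Σd² / [n(n²−1)] = 1 − 6×66 / (8×63)
  = 1 − 396/504 = 1 − 0.7857 ≈ 0.214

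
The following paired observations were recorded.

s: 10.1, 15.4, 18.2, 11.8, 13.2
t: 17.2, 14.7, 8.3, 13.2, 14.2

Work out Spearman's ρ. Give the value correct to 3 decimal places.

-0.600

Rank s: 1, 4, 5, 2, 3
Rank t: 5, 4, 1, 2, 3
d = rank(s) − rank(t): -4, 0, 4, 0, 0; Σd² = 32
ρ = 1 − 6Σd² / [n(n²−1)] = 1 − 6×32 / (5×24) = 1 − 192/120 ≈ -0.600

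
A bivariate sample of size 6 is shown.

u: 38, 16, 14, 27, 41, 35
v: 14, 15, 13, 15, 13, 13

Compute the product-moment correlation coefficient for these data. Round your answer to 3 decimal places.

-0.328

n = 6, Σu = 171, Σv = 83, Σu² = 5531, Σv² = 1153, Σuv = 2347
nΣuv − ΣuΣv = 14082 − 14193 = -111
nΣu² − (Σu)² = 33186 − 29241 = 3945; nΣv² − (Σv)² = 6918 − 6889 = 29
r = -111 / √(3945 × 29) = -111 / 338.2381 ≈ -0.328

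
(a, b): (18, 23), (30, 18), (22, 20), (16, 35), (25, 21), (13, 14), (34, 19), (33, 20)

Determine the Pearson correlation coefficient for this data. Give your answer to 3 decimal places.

n = 8, Σa = 191, Σb = 170, Σa² = 5003, Σb² = 3876, Σab = 3967
nΣab − ΣaΣb = 31736 − 32470 = -734
nΣa² − (Σa)² = 40024 − 36481 = 3543; nΣb² − (Σb)² = 31008 − 28900 = 2108
r = -734 / √(3543 × 2108) = -734 / 2732.8820 ≈ -0.269

-0.269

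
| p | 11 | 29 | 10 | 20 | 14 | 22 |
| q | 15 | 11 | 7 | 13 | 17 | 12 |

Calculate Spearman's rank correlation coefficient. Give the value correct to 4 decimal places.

Rank p: 2, 6, 1, 4, 3, 5
Rank q: 5, 2, 1, 4, 6, 3
d = rank(p) − rank(q): -3, 4, 0, 0, -3, 2; Σd² = 38
ρ = 1 − 6Σd² / [n(n²−1)] = 1 − 6×38 / (6×35) = 1 − 228/210 ≈ -0.0857

-0.0857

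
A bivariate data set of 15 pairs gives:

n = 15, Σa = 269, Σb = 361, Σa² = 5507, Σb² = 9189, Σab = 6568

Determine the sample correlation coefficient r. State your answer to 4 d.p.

0.1608

r = (nΣab − ΣaΣb) / √[(nΣa² − (Σa)²)(nΣb² − (Σb)²)]
Numerator: 15×6568 − 269×361 = 1411
Denominator: √[(82605 − 72361)(137835 − 130321)] = √[10244 × 7514] = 8773.4495
r = 1411 / 8773.4495 ≈ 0.1608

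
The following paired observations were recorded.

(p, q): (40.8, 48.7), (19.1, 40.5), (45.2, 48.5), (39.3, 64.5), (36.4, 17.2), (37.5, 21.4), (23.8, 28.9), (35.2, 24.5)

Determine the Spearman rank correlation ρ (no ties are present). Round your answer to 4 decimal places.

Rank p: 7, 1, 8, 6, 4, 5, 2, 3
Rank q: 7, 5, 6, 8, 1, 2, 4, 3
d = rank(p) − rank(q): 0, -4, 2, -2, 3, 3, -2, 0; Σd² = 46
ρ = 1 − 6Σd² / [n(n²−1)] = 1 − 6×46 / (8×63) = 1 − 276/504 ≈ 0.4524

0.4524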